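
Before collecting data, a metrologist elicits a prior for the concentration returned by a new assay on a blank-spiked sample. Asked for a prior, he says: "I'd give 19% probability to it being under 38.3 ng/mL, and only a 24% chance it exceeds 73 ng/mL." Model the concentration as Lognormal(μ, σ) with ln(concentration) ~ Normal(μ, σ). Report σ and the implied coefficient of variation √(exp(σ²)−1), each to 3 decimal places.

If T ~ Lognormal(μ,σ) then ln T ~ Normal(μ,σ), so the p-quantile of ln T is μ + z_p·σ.
ln(38.3) = 3.645 and ln(73) = 4.29; z_{0.19} = -0.8779, z_{0.76} = 0.7063.
σ = (4.29 − 3.645)/(0.7063 − (-0.8779)) = 0.407.
μ = 3.645 − (-0.8779)·0.407 = 4.003.
CV = √(exp(σ²)−1) = √(exp(0.1658)−1) = 0.425.

σ ≈ 0.407, CV ≈ 0.425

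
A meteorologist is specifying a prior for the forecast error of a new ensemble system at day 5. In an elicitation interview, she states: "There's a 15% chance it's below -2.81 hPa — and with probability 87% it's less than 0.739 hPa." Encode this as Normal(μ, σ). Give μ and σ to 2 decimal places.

The p-quantile of Normal(μ,σ) is μ + z_p·σ, with z_{0.15} = -1.036 and z_{0.87} = 1.126.
Eliminate σ: μ = (z₂·x₁ − z₁·x₂)/(z₂ − z₁) = (1.126·-2.81 − (-1.036)·0.739)/2.163 = -1.11.
Then σ = (x₂ − x₁)/(z₂ − z₁) = (0.739 − -2.81)/2.163 = 1.64.

μ = -1.11, σ = 1.64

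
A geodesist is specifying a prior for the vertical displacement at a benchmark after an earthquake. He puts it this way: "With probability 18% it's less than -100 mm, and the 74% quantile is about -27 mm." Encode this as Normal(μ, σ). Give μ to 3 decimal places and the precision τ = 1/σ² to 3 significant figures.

The p-quantile of Normal(μ,σ) is μ + z_p·σ, with z_{0.18} = -0.9154 and z_{0.74} = 0.6433.
Eliminate σ: μ = (z₂·x₁ − z₁·x₂)/(z₂ − z₁) = (0.6433·-100 − (-0.9154)·-27)/1.559 = -57.130.
Then σ = (x₂ − x₁)/(z₂ − z₁) = (-27 − -100)/1.559 = 46.834.
Precision τ = 1/σ² = 1/46.83² = 0.000456.

μ = -57.130, τ = 0.000456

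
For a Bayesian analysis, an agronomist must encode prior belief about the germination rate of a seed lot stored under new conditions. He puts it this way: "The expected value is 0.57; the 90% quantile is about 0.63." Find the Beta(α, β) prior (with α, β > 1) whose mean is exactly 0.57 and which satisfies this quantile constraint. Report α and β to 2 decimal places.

α ≈ 62.96, β ≈ 47.49

With mean 0.57 fixed, write α = 0.57s, β = 0.43s where s = α+β.
Need P(θ < 0.63) = 0.9 under Beta(0.57s, 0.43s). Normal approximation: (q−m)/√(m(1−m)/s) ≈ z_{0.9} = 1.28, so s ≈ 0.57·0.43·(1.28)²/(0.63−0.57)² = 111.8.
At s = 111.8: P(θ<0.63) ≈ 0.901. Adjusting to match 0.9 gives s ≈ 110.45.
So α = 0.57·110.45 ≈ 62.96, β = 0.43·110.45 ≈ 47.49.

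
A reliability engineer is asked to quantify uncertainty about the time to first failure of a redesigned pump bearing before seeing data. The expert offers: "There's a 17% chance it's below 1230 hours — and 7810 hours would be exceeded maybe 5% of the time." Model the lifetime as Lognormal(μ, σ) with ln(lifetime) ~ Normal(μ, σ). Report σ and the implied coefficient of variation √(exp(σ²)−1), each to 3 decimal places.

If T ~ Lognormal(μ,σ) then ln T ~ Normal(μ,σ), so the p-quantile of ln T is μ + z_p·σ.
ln(1230) = 7.115 and ln(7810) = 8.963; z_{0.17} = -0.9542, z_{0.95} = 1.645.
σ = (8.963 − 7.115)/(1.645 − (-0.9542)) = 0.711.
μ = 7.115 − (-0.9542)·0.711 = 7.793.
CV = √(exp(σ²)−1) = √(exp(0.5058)−1) = 0.811.

σ ≈ 0.711, CV ≈ 0.811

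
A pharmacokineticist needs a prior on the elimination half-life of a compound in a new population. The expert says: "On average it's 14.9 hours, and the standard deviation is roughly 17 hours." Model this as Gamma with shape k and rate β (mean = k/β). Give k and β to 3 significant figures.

k ≈ 0.768, β ≈ 0.0516

For Gamma(k, rate β): mean = k/β, variance = k/β², so CV = 1/√k.
CV = SD/mean = 17/14.9 = 1.141, hence k = 1/CV² = 0.768.
Then β = k/mean = 0.768/14.9 = 0.0516.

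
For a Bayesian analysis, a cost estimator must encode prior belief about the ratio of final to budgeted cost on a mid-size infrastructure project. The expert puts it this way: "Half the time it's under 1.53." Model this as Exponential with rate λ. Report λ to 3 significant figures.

Exponential median = ln 2 / λ, so λ = ln 2 / 1.53 = 0.453.

λ ≈ 0.453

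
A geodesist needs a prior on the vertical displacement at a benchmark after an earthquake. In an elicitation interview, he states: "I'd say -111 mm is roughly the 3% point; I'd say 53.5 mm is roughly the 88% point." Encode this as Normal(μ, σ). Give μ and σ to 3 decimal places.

For Normal(μ,σ), the p-quantile is μ + z_p·σ. Here z_{0.03} = -1.881, z_{0.88} = 1.175.
So -111 = μ − 1.881σ and 53.5 = μ + 1.175σ.
Subtracting: σ = (53.5 − -111)/(1.175 − (-1.881)) = 53.832.
Then μ = -111 − (-1.881)·53.832 = -9.752.

μ = -9.752, σ = 53.832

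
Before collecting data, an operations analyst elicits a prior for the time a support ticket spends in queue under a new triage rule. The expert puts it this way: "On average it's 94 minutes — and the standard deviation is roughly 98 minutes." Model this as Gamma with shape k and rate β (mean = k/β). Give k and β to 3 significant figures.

For Gamma(k, rate β): mean = k/β, variance = k/β², so CV = 1/√k.
CV = SD/mean = 98/94 = 1.043, hence k = 1/CV² = 0.92.
Then β = k/mean = 0.92/94 = 0.00979.

k ≈ 0.92, β ≈ 0.00979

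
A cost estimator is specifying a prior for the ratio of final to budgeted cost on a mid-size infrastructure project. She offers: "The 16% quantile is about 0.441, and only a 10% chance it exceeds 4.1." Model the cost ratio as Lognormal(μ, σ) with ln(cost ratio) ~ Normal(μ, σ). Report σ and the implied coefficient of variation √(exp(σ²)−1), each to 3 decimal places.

σ ≈ 0.980, CV ≈ 1.269

If T ~ Lognormal(μ,σ) then ln T ~ Normal(μ,σ), so the p-quantile of ln T is μ + z_p·σ.
ln(0.441) = -0.8187 and ln(4.1) = 1.411; z_{0.16} = -0.9945, z_{0.9} = 1.282.
σ = (1.411 − -0.8187)/(1.282 − (-0.9945)) = 0.980.
μ = -0.8187 − (-0.9945)·0.980 = 0.156.
CV = √(exp(σ²)−1) = √(exp(0.9597)−1) = 1.269.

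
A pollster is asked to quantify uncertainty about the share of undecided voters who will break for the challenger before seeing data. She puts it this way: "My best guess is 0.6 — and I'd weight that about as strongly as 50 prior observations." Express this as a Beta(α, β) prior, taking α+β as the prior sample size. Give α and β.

Under the effective-sample-size interpretation, Beta(α, β) has prior mean α/(α+β) and prior sample size α+β.
So α+β = 50 and α/(α+β) = 0.6, giving α = 0.6·50 = 30 and β = 50 − 30 = 20.

α = 30, β = 20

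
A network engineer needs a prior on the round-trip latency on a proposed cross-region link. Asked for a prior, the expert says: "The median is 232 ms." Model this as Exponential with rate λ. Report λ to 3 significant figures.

λ ≈ 0.00299

Exponential median = ln 2 / λ, so λ = ln 2 / 232.0 = 0.00299.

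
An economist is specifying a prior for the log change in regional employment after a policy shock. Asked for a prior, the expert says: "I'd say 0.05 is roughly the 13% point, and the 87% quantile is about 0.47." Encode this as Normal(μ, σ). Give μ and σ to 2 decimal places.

μ = 0.26, σ = 0.19

For Normal(μ,σ), the p-quantile is μ + z_p·σ. Here z_{0.13} = -1.126, z_{0.87} = 1.126.
So 0.05 = μ − 1.126σ and 0.47 = μ + 1.126σ.
Subtracting: σ = (0.47 − 0.05)/(1.126 − (-1.126)) = 0.19.
Then μ = 0.05 − (-1.126)·0.19 = 0.26.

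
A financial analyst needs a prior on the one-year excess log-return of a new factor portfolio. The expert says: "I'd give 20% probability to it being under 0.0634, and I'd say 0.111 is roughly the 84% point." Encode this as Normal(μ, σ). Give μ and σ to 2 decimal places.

μ = 0.09, σ = 0.03

For Normal(μ,σ), the p-quantile is μ + z_p·σ. Here z_{0.2} = -0.8416, z_{0.84} = 0.9945.
So 0.0634 = μ − 0.8416σ and 0.111 = μ + 0.9945σ.
Subtracting: σ = (0.111 − 0.0634)/(0.9945 − (-0.8416)) = 0.03.
Then μ = 0.0634 − (-0.8416)·0.03 = 0.09.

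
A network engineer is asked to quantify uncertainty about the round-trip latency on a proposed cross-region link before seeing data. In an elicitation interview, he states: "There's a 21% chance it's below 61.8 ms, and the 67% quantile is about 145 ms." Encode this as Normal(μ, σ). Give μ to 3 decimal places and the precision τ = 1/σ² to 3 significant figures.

μ = 115.633, τ = 0.000224

For Normal(μ,σ), the p-quantile is μ + z_p·σ. Here z_{0.21} = -0.8064, z_{0.67} = 0.4399.
So 61.8 = μ − 0.8064σ and 145 = μ + 0.4399σ.
Subtracting: σ = (145 − 61.8)/(0.4399 − (-0.8064)) = 66.756.
Then μ = 61.8 − (-0.8064)·66.756 = 115.633.
Precision τ = 1/σ² = 1/66.76² = 0.000224.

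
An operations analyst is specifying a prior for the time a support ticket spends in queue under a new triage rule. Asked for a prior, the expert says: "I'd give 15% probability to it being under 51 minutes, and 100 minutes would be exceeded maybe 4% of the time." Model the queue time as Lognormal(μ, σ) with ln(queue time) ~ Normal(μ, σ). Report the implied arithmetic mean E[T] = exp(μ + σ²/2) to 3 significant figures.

If T ~ Lognormal(μ,σ) then ln T ~ Normal(μ,σ), so the p-quantile of ln T is μ + z_p·σ.
ln(51) = 3.932 and ln(100) = 4.605; z_{0.15} = -1.036, z_{0.96} = 1.751.
σ = (4.605 − 3.932)/(1.751 − (-1.036)) = 0.242.
μ = 3.932 − (-1.036)·0.242 = 4.182.
E[T] = exp(μ + σ²/2) = exp(4.182 + 0.0292) = 67.5 minutes.

E[T] ≈ 67.5 minutes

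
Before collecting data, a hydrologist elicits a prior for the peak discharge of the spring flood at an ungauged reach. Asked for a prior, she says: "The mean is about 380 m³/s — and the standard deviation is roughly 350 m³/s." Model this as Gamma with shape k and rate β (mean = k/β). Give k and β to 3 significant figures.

k ≈ 1.18, β ≈ 0.0031

For Gamma(k, rate β): mean = k/β, variance = k/β², so CV = 1/√k.
CV = SD/mean = 350/380 = 0.9211, hence k = 1/CV² = 1.18.
Then β = k/mean = 1.18/380 = 0.0031.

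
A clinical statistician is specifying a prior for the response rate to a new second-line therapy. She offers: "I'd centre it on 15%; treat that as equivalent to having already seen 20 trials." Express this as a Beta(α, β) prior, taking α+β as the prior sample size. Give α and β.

α = 3, β = 17

Under the effective-sample-size interpretation, Beta(α, β) has prior mean α/(α+β) and prior sample size α+β.
So α+β = 20 and α/(α+β) = 0.15, giving α = 0.15·20 = 3 and β = 20 − 3 = 17.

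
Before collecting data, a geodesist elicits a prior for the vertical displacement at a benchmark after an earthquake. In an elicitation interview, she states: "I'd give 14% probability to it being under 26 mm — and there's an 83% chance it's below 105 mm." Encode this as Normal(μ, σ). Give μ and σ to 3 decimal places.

The p-quantile of Normal(μ,σ) is μ + z_p·σ, with z_{0.14} = -1.08 and z_{0.83} = 0.9542.
Eliminate σ: μ = (z₂·x₁ − z₁·x₂)/(z₂ − z₁) = (0.9542·26 − (-1.08)·105)/2.034 = 67.949.
Then σ = (x₂ − x₁)/(z₂ − z₁) = (105 − 26)/2.034 = 38.830.

μ = 67.949, σ = 38.830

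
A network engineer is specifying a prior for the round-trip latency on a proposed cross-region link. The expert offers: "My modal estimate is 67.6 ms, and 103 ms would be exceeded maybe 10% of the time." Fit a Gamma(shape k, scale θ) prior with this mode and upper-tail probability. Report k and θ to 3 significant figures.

Gamma(k,θ) with k>1 has mode (k−1)θ, so θ = 67.6/(k−1).
Need P(X < 103) = 0.9 with θ tied to k this way. Start at k = 2, θ = 67.6: P(X<103) ≈ 0.450.
Too low — raise k to concentrate. Iterating converges to k ≈ 11.5.
Then θ = 67.6/(11.5−1) ≈ 6.43.

k ≈ 11.5, θ ≈ 6.43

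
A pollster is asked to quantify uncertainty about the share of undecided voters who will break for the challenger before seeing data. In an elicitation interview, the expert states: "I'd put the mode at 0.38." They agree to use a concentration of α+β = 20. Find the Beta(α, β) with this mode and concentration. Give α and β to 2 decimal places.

α = 7.84, β = 12.16

For α,β > 1 the Beta mode is (α−1)/(α+β−2). With α+β = 20, the mode is (α−1)/18.
Set (α−1)/18 = 0.38 → α = 1 + 0.38·18 = 7.84.
β = 20 − α = 12.16.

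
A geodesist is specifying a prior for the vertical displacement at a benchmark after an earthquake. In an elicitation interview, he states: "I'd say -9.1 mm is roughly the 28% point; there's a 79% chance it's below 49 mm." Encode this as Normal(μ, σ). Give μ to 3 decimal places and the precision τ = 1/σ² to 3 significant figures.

The p-quantile of Normal(μ,σ) is μ + z_p·σ, with z_{0.28} = -0.5828 and z_{0.79} = 0.8064.
Eliminate σ: μ = (z₂·x₁ − z₁·x₂)/(z₂ − z₁) = (0.8064·-9.1 − (-0.5828)·49)/1.389 = 15.275.
Then σ = (x₂ − x₁)/(z₂ − z₁) = (49 − -9.1)/1.389 = 41.821.
Precision τ = 1/σ² = 1/41.82² = 0.000572.

μ = 15.275, τ = 0.000572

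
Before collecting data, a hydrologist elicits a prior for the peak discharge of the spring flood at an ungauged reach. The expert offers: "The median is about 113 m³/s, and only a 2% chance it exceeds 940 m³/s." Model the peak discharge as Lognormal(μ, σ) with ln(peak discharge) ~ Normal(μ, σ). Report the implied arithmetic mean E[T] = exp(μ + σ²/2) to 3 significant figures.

If T ~ Lognormal(μ,σ) then ln T ~ Normal(μ,σ), so the p-quantile of ln T is μ + z_p·σ.
ln(113) = 4.727 and ln(940) = 6.846; z_{0.5} = 0, z_{0.98} = 2.054.
σ = (6.846 − 4.727)/(2.054 − (0)) = 1.032.
μ = 4.727 − (0)·1.032 = 4.727.
E[T] = exp(μ + σ²/2) = exp(4.727 + 0.5320) = 192 m³/s.

E[T] ≈ 192 m³/s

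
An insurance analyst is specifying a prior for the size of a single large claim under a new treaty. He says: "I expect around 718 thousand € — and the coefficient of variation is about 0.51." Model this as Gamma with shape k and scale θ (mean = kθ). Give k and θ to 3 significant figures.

For Gamma(k, scale θ): mean = kθ, variance = kθ², so CV = 1/√k.
CV = 0.51, hence k = 1/CV² = 3.84.
Then θ = mean/k = 718/3.84 = 187.

k ≈ 3.84, θ ≈ 187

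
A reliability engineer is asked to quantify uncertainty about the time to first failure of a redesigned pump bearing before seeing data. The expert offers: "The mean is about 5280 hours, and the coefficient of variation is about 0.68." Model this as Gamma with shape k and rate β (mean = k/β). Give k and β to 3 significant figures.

For Gamma(k, rate β): mean = k/β, variance = k/β², so CV = 1/√k.
CV = 0.68, hence k = 1/CV² = 2.16.
Then β = k/mean = 2.16/5280 = 0.00041.

k ≈ 2.16, β ≈ 0.00041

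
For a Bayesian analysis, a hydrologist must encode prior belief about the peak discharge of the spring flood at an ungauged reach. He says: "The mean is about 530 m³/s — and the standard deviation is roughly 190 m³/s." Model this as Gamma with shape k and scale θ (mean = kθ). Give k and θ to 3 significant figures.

For Gamma(k, scale θ): mean = kθ, variance = kθ², so CV = 1/√k.
CV = SD/mean = 190/530 = 0.3585, hence k = 1/CV² = 7.78.
Then θ = mean/k = 530/7.78 = 68.1.

k ≈ 7.78, θ ≈ 68.1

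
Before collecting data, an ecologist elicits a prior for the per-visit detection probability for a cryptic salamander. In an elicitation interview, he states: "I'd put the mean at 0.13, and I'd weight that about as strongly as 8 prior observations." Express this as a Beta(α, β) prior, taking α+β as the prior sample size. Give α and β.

α = 1.04, β = 6.96

Under the effective-sample-size interpretation, Beta(α, β) has prior mean α/(α+β) and prior sample size α+β.
So α+β = 8 and α/(α+β) = 0.13, giving α = 0.13·8 = 1.04 and β = 8 − 1.04 = 6.96.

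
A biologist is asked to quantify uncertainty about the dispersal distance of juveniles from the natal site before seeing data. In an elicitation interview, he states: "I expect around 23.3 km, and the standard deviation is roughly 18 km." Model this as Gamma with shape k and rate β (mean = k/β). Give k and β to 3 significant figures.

For Gamma(k, rate β): mean = k/β, variance = k/β², so CV = 1/√k.
CV = SD/mean = 18/23.3 = 0.7725, hence k = 1/CV² = 1.68.
Then β = k/mean = 1.68/23.3 = 0.0719.

k ≈ 1.68, β ≈ 0.0719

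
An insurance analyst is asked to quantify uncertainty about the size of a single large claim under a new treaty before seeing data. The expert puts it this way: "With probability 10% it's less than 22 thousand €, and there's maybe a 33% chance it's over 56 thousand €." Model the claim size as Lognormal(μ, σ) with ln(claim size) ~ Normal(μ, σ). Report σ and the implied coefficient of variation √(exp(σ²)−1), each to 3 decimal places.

σ ≈ 0.543, CV ≈ 0.585

If T ~ Lognormal(μ,σ) then ln T ~ Normal(μ,σ), so the p-quantile of ln T is μ + z_p·σ.
ln(22) = 3.091 and ln(56) = 4.025; z_{0.1} = -1.282, z_{0.67} = 0.4399.
σ = (4.025 − 3.091)/(0.4399 − (-1.282)) = 0.543.
μ = 3.091 − (-1.282)·0.543 = 3.787.
CV = √(exp(σ²)−1) = √(exp(0.2946)−1) = 0.585.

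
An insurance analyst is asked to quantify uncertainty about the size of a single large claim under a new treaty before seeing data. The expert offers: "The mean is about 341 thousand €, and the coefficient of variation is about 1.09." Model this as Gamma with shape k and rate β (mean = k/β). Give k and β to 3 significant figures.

For Gamma(k, rate β): mean = k/β, variance = k/β², so CV = 1/√k.
CV = 1.09, hence k = 1/CV² = 0.842.
Then β = k/mean = 0.842/341 = 0.00247.

k ≈ 0.842, β ≈ 0.00247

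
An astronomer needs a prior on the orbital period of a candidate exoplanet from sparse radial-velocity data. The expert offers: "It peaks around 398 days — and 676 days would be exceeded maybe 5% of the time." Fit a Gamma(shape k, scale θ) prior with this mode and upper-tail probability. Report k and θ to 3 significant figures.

k ≈ 10.9, θ ≈ 40

Gamma(k,θ) with k>1 has mode (k−1)θ, so θ = 398/(k−1).
Need P(X < 676) = 0.95 with θ tied to k this way. Start at k = 2, θ = 398: P(X<676) ≈ 0.506.
Too low — raise k to concentrate. Iterating converges to k ≈ 10.9.
Then θ = 398/(10.9−1) ≈ 40.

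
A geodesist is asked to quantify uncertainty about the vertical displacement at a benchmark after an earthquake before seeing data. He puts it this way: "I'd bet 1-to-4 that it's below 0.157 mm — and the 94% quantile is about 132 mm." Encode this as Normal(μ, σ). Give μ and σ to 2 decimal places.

For Normal(μ,σ), the p-quantile is μ + z_p·σ. Here z_{0.2} = -0.8416, z_{0.94} = 1.555.
So 0.157 = μ − 0.8416σ and 132 = μ + 1.555σ.
Subtracting: σ = (132 − 0.157)/(1.555 − (-0.8416)) = 55.02.
Then μ = 0.157 − (-0.8416)·55.02 = 46.46.

μ = 46.46, σ = 55.02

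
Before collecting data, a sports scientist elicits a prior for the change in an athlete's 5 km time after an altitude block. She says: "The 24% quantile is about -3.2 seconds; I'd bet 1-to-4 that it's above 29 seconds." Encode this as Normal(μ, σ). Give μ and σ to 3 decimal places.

μ = 11.493, σ = 20.802

The p-quantile of Normal(μ,σ) is μ + z_p·σ, with z_{0.24} = -0.7063 and z_{0.8} = 0.8416.
Eliminate σ: μ = (z₂·x₁ − z₁·x₂)/(z₂ − z₁) = (0.8416·-3.2 − (-0.7063)·29)/1.548 = 11.493.
Then σ = (x₂ − x₁)/(z₂ − z₁) = (29 − -3.2)/1.548 = 20.802.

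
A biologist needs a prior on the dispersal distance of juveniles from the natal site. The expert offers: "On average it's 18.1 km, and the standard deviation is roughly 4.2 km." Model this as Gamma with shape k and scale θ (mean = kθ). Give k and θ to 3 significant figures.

For Gamma(k, scale θ): mean = kθ, variance = kθ², so CV = 1/√k.
CV = SD/mean = 4.2/18.1 = 0.232, hence k = 1/CV² = 18.6.
Then θ = mean/k = 18.1/18.6 = 0.975.

k ≈ 18.6, θ ≈ 0.975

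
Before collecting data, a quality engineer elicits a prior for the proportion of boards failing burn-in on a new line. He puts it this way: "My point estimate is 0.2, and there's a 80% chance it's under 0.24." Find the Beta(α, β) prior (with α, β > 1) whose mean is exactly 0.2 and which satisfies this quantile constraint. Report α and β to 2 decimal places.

With mean 0.2 fixed, write α = 0.2s, β = 0.8s where s = α+β.
Need P(θ < 0.24) = 0.8 under Beta(0.2s, 0.8s). Normal approximation: (q−m)/√(m(1−m)/s) ≈ z_{0.8} = 0.842, so s ≈ 0.2·0.8·(0.842)²/(0.24−0.2)² = 70.8.
At s = 70.8: P(θ<0.24) ≈ 0.805. Adjusting to match 0.8 gives s ≈ 67.27.
So α = 0.2·67.27 ≈ 13.45, β = 0.8·67.27 ≈ 53.81.

α ≈ 13.45, β ≈ 53.81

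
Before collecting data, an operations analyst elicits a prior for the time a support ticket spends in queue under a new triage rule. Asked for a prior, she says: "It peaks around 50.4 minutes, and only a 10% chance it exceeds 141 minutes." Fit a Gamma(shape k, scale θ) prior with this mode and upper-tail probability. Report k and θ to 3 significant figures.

Gamma(k,θ) with k>1 has mode (k−1)θ, so θ = 50.4/(k−1).
Need P(X < 141) = 0.9 with θ tied to k this way. Start at k = 2, θ = 50.4: P(X<141) ≈ 0.769.
Too low — raise k to concentrate. Iterating converges to k ≈ 2.81.
Then θ = 50.4/(2.81−1) ≈ 27.9.

k ≈ 2.81, θ ≈ 27.9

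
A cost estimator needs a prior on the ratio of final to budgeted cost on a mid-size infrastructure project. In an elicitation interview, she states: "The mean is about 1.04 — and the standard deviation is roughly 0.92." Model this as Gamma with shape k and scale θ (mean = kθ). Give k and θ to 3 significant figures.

k ≈ 1.28, θ ≈ 0.814

For Gamma(k, scale θ): mean = kθ, variance = kθ², so CV = 1/√k.
CV = SD/mean = 0.92/1.04 = 0.8846, hence k = 1/CV² = 1.28.
Then θ = mean/k = 1.04/1.28 = 0.814.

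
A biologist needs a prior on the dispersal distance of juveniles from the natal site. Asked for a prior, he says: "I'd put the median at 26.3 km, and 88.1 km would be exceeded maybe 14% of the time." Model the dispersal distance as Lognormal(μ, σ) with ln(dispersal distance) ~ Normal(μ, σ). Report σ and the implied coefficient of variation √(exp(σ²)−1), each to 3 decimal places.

σ ≈ 1.119, CV ≈ 1.581

If T ~ Lognormal(μ,σ) then ln T ~ Normal(μ,σ), so the p-quantile of ln T is μ + z_p·σ.
ln(26.3) = 3.27 and ln(88.1) = 4.478; z_{0.5} = 0, z_{0.86} = 1.08.
σ = (4.478 − 3.27)/(1.08 − (0)) = 1.119.
μ = 3.27 − (0)·1.119 = 3.270.
CV = √(exp(σ²)−1) = √(exp(1.2522)−1) = 1.581.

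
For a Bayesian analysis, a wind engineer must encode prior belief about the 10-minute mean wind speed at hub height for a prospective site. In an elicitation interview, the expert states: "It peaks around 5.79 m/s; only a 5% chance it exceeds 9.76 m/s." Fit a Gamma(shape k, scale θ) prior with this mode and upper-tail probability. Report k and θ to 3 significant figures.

Gamma(k,θ) with k>1 has mode (k−1)θ, so θ = 5.79/(k−1).
Need P(X < 9.76) = 0.95 with θ tied to k this way. Start at k = 2, θ = 5.79: P(X<9.76) ≈ 0.502.
Too low — raise k to concentrate. Iterating converges to k ≈ 11.2.
Then θ = 5.79/(11.2−1) ≈ 0.565.

k ≈ 11.2, θ ≈ 0.565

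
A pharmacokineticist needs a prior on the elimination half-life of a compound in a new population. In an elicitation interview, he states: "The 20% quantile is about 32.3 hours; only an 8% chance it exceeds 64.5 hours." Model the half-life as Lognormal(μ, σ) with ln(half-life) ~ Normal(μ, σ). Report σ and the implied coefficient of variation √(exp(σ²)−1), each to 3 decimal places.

σ ≈ 0.308, CV ≈ 0.315

If T ~ Lognormal(μ,σ) then ln T ~ Normal(μ,σ), so the p-quantile of ln T is μ + z_p·σ.
ln(32.3) = 3.475 and ln(64.5) = 4.167; z_{0.2} = -0.8416, z_{0.92} = 1.405.
σ = (4.167 − 3.475)/(1.405 − (-0.8416)) = 0.308.
μ = 3.475 − (-0.8416)·0.308 = 3.734.
CV = √(exp(σ²)−1) = √(exp(0.0948)−1) = 0.315.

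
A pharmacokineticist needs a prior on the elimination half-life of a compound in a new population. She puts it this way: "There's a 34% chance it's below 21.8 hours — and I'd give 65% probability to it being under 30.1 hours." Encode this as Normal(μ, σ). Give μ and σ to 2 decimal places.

μ = 26.09, σ = 10.40

For Normal(μ,σ), the p-quantile is μ + z_p·σ. Here z_{0.34} = -0.4125, z_{0.65} = 0.3853.
So 21.8 = μ − 0.4125σ and 30.1 = μ + 0.3853σ.
Subtracting: σ = (30.1 − 21.8)/(0.3853 − (-0.4125)) = 10.40.
Then μ = 21.8 − (-0.4125)·10.40 = 26.09.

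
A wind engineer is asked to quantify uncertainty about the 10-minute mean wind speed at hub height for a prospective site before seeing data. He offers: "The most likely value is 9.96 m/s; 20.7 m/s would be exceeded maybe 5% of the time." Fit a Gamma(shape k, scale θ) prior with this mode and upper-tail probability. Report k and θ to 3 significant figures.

Gamma(k,θ) with k>1 has mode (k−1)θ, so θ = 9.96/(k−1).
Need P(X < 20.7) = 0.95 with θ tied to k this way. Start at k = 2, θ = 9.96: P(X<20.7) ≈ 0.615.
Too low — raise k to concentrate. Iterating converges to k ≈ 6.16.
Then θ = 9.96/(6.16−1) ≈ 1.93.

k ≈ 6.16, θ ≈ 1.93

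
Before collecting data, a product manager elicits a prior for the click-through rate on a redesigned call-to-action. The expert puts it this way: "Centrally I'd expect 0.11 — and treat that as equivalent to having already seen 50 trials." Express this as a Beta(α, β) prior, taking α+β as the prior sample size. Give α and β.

α = 5.5, β = 44.5

Under the effective-sample-size interpretation, Beta(α, β) has prior mean α/(α+β) and prior sample size α+β.
So α+β = 50 and α/(α+β) = 0.11, giving α = 0.11·50 = 5.5 and β = 50 − 5.5 = 44.5.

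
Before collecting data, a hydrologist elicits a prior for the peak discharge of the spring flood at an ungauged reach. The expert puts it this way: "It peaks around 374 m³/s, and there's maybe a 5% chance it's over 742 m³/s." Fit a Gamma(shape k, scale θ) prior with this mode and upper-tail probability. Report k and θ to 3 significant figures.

k ≈ 6.91, θ ≈ 63.3

Gamma(k,θ) with k>1 has mode (k−1)θ, so θ = 374/(k−1).
Need P(X < 742) = 0.95 with θ tied to k this way. Start at k = 2, θ = 374: P(X<742) ≈ 0.590.
Too low — raise k to concentrate. Iterating converges to k ≈ 6.91.
Then θ = 374/(6.91−1) ≈ 63.3.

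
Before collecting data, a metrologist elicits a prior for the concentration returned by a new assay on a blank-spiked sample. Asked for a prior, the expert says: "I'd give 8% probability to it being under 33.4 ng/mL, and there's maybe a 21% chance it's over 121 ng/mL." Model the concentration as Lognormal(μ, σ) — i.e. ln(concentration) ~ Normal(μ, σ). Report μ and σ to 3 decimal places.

If T ~ Lognormal(μ,σ) then ln T ~ Normal(μ,σ), so the p-quantile of ln T is μ + z_p·σ.
ln(33.4) = 3.509 and ln(121) = 4.796; z_{0.08} = -1.405, z_{0.79} = 0.8064.
σ = (4.796 − 3.509)/(0.8064 − (-1.405)) = 0.582.
μ = 3.509 − (-1.405)·0.582 = 4.326.

μ ≈ 4.326, σ ≈ 0.582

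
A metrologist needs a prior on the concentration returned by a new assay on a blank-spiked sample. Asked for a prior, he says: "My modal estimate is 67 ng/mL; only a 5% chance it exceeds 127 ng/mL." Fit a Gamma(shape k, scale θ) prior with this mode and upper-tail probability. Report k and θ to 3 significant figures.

k ≈ 7.8, θ ≈ 9.86

Gamma(k,θ) with k>1 has mode (k−1)θ, so θ = 67/(k−1).
Need P(X < 127) = 0.95 with θ tied to k this way. Start at k = 2, θ = 67: P(X<127) ≈ 0.565.
Too low — raise k to concentrate. Iterating converges to k ≈ 7.8.
Then θ = 67/(7.8−1) ≈ 9.86.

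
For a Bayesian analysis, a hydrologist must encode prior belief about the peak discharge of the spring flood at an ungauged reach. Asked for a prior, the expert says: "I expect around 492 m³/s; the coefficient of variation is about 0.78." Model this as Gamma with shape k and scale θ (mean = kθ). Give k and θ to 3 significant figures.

k ≈ 1.64, θ ≈ 299

For Gamma(k, scale θ): mean = kθ, variance = kθ², so CV = 1/√k.
CV = 0.78, hence k = 1/CV² = 1.64.
Then θ = mean/k = 492/1.64 = 299.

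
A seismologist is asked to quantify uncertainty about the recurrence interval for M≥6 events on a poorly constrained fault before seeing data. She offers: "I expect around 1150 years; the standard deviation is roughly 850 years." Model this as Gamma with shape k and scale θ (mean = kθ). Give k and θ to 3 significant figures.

k ≈ 1.83, θ ≈ 628

For Gamma(k, scale θ): mean = kθ, variance = kθ², so CV = 1/√k.
CV = SD/mean = 850/1150 = 0.7391, hence k = 1/CV² = 1.83.
Then θ = mean/k = 1150/1.83 = 628.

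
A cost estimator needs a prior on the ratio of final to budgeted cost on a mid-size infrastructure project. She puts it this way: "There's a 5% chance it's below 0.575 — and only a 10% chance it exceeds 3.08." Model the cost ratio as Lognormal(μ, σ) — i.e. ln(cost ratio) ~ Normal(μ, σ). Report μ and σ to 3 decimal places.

If T ~ Lognormal(μ,σ) then ln T ~ Normal(μ,σ), so the p-quantile of ln T is μ + z_p·σ.
ln(0.575) = -0.5534 and ln(3.08) = 1.125; z_{0.05} = -1.645, z_{0.9} = 1.282.
σ = (1.125 − -0.5534)/(1.282 − (-1.645)) = 0.574.
μ = -0.5534 − (-1.645)·0.574 = 0.390.

μ ≈ 0.390, σ ≈ 0.574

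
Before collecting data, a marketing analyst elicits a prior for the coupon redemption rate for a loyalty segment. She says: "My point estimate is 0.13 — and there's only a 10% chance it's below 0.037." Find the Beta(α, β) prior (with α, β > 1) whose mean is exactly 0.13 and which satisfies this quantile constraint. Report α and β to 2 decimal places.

α ≈ 1.96, β ≈ 13.15

With mean 0.13 fixed, write α = 0.13s, β = 0.87s where s = α+β.
Need P(θ < 0.037) = 0.1 under Beta(0.13s, 0.87s). Normal approximation: (q−m)/√(m(1−m)/s) ≈ z_{0.1} = -1.28, so s ≈ 0.13·0.87·(-1.28)²/(0.037−0.13)² = 21.5.
At s = 21.5: P(θ<0.037) ≈ 0.054. Adjusting to match 0.1 gives s ≈ 15.11.
So α = 0.13·15.11 ≈ 1.96, β = 0.87·15.11 ≈ 13.15.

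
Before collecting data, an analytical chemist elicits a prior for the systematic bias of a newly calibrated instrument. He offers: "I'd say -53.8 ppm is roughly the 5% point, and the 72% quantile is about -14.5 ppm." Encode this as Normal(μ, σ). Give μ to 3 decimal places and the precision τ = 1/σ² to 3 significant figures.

μ = -24.782, τ = 0.00321

For Normal(μ,σ), the p-quantile is μ + z_p·σ. Here z_{0.05} = -1.645, z_{0.72} = 0.5828.
So -53.8 = μ − 1.645σ and -14.5 = μ + 0.5828σ.
Subtracting: σ = (-14.5 − -53.8)/(0.5828 − (-1.645)) = 17.642.
Then μ = -53.8 − (-1.645)·17.642 = -24.782.
Precision τ = 1/σ² = 1/17.64² = 0.00321.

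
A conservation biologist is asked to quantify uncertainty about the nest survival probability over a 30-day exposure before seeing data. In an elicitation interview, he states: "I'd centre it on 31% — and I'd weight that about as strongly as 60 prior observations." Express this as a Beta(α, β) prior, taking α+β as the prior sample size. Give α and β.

α = 18.6, β = 41.4

Under the effective-sample-size interpretation, Beta(α, β) has prior mean α/(α+β) and prior sample size α+β.
So α+β = 60 and α/(α+β) = 0.31, giving α = 0.31·60 = 18.6 and β = 60 − 18.6 = 41.4.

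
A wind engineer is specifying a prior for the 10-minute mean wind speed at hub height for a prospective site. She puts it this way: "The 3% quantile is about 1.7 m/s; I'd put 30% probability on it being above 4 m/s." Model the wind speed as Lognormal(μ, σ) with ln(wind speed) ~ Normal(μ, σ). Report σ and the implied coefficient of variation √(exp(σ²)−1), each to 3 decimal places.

If T ~ Lognormal(μ,σ) then ln T ~ Normal(μ,σ), so the p-quantile of ln T is μ + z_p·σ.
ln(1.7) = 0.5306 and ln(4) = 1.386; z_{0.03} = -1.881, z_{0.7} = 0.5244.
σ = (1.386 − 0.5306)/(0.5244 − (-1.881)) = 0.356.
μ = 0.5306 − (-1.881)·0.356 = 1.200.
CV = √(exp(σ²)−1) = √(exp(0.1266)−1) = 0.367.

σ ≈ 0.356, CV ≈ 0.367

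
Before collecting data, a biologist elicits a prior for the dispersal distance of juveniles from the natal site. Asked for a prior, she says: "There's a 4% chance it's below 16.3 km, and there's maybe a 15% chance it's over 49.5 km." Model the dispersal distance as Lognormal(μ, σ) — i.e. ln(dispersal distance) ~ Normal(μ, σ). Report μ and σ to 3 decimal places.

μ ≈ 3.489, σ ≈ 0.399

If T ~ Lognormal(μ,σ) then ln T ~ Normal(μ,σ), so the p-quantile of ln T is μ + z_p·σ.
ln(16.3) = 2.791 and ln(49.5) = 3.902; z_{0.04} = -1.751, z_{0.85} = 1.036.
σ = (3.902 − 2.791)/(1.036 − (-1.751)) = 0.399.
μ = 2.791 − (-1.751)·0.399 = 3.489.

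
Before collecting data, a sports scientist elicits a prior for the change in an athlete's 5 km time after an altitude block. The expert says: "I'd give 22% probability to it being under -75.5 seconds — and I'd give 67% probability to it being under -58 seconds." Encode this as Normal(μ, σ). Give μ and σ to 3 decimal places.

μ = -64.351, σ = 14.438

The p-quantile of Normal(μ,σ) is μ + z_p·σ, with z_{0.22} = -0.7722 and z_{0.67} = 0.4399.
Eliminate σ: μ = (z₂·x₁ − z₁·x₂)/(z₂ − z₁) = (0.4399·-75.5 − (-0.7722)·-58)/1.212 = -64.351.
Then σ = (x₂ − x₁)/(z₂ − z₁) = (-58 − -75.5)/1.212 = 14.438.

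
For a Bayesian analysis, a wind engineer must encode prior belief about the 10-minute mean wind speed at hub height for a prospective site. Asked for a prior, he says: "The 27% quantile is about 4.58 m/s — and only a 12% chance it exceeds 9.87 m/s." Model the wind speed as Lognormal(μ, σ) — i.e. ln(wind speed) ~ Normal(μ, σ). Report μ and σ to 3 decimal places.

If T ~ Lognormal(μ,σ) then ln T ~ Normal(μ,σ), so the p-quantile of ln T is μ + z_p·σ.
ln(4.58) = 1.522 and ln(9.87) = 2.289; z_{0.27} = -0.6128, z_{0.88} = 1.175.
σ = (2.289 − 1.522)/(1.175 − (-0.6128)) = 0.429.
μ = 1.522 − (-0.6128)·0.429 = 1.785.

μ ≈ 1.785, σ ≈ 0.429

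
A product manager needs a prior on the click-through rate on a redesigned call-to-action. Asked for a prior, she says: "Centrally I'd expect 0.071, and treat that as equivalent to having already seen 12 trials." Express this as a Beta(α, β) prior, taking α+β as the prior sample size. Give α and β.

Under the effective-sample-size interpretation, Beta(α, β) has prior mean α/(α+β) and prior sample size α+β.
So α+β = 12 and α/(α+β) = 0.071, giving α = 0.071·12 = 0.852 and β = 12 − 0.852 = 11.148.

α = 0.852, β = 11.148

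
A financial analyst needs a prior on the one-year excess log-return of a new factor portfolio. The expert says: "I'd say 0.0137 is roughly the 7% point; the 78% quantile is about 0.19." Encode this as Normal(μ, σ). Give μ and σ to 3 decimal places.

μ = 0.129, σ = 0.078

For Normal(μ,σ), the p-quantile is μ + z_p·σ. Here z_{0.07} = -1.476, z_{0.78} = 0.7722.
So 0.0137 = μ − 1.476σ and 0.19 = μ + 0.7722σ.
Subtracting: σ = (0.19 − 0.0137)/(0.7722 − (-1.476)) = 0.078.
Then μ = 0.0137 − (-1.476)·0.078 = 0.129.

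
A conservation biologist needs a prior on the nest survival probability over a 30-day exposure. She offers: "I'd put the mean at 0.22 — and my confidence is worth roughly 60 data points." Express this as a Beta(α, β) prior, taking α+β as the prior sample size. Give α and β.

α = 13.2, β = 46.8

Under the effective-sample-size interpretation, Beta(α, β) has prior mean α/(α+β) and prior sample size α+β.
So α+β = 60 and α/(α+β) = 0.22, giving α = 0.22·60 = 13.2 and β = 60 − 13.2 = 46.8.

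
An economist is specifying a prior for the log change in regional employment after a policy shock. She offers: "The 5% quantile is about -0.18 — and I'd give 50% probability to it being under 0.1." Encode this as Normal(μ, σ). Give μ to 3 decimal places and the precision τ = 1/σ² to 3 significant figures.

μ = 0.100, τ = 34.5

For Normal(μ,σ), the p-quantile is μ + z_p·σ. Here z_{0.05} = -1.645, z_{0.5} = 0.
So -0.18 = μ − 1.645σ and 0.1 = μ + 0σ.
Subtracting: σ = (0.1 − -0.18)/(0 − (-1.645)) = 0.170.
Then μ = -0.18 − (-1.645)·0.170 = 0.100.
Precision τ = 1/σ² = 1/0.1702² = 34.5.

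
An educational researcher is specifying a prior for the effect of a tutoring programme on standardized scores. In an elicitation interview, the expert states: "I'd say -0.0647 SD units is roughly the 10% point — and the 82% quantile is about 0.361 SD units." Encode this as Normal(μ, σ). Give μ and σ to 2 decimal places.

For Normal(μ,σ), the p-quantile is μ + z_p·σ. Here z_{0.1} = -1.282, z_{0.82} = 0.9154.
So -0.0647 = μ − 1.282σ and 0.361 = μ + 0.9154σ.
Subtracting: σ = (0.361 − -0.0647)/(0.9154 − (-1.282)) = 0.19.
Then μ = -0.0647 − (-1.282)·0.19 = 0.18.

μ = 0.18, σ = 0.19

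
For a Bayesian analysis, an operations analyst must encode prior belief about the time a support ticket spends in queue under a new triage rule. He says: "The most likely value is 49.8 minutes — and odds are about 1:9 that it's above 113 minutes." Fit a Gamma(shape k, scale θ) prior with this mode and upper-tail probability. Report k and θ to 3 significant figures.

k ≈ 3.86, θ ≈ 17.4

Gamma(k,θ) with k>1 has mode (k−1)θ, so θ = 49.8/(k−1).
Need P(X < 113) = 0.9 with θ tied to k this way. Start at k = 2, θ = 49.8: P(X<113) ≈ 0.662.
Too low — raise k to concentrate. Iterating converges to k ≈ 3.86.
Then θ = 49.8/(3.86−1) ≈ 17.4.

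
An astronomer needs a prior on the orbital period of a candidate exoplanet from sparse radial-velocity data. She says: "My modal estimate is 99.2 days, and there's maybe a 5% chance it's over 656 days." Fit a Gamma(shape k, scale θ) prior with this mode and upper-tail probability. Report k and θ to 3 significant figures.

k ≈ 1.62, θ ≈ 159

Gamma(k,θ) with k>1 has mode (k−1)θ, so θ = 99.2/(k−1).
Need P(X < 656) = 0.95 with θ tied to k this way. Start at k = 2, θ = 99.2: P(X<656) ≈ 0.990.
Too high — lower k to spread out. Iterating converges to k ≈ 1.62.
Then θ = 99.2/(1.62−1) ≈ 159.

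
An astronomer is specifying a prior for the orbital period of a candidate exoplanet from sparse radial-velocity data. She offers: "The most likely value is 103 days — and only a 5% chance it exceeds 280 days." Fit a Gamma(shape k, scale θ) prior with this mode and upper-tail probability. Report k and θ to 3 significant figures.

k ≈ 3.69, θ ≈ 38.3

Gamma(k,θ) with k>1 has mode (k−1)θ, so θ = 103/(k−1).
Need P(X < 280) = 0.95 with θ tied to k this way. Start at k = 2, θ = 103: P(X<280) ≈ 0.755.
Too low — raise k to concentrate. Iterating converges to k ≈ 3.69.
Then θ = 103/(3.69−1) ≈ 38.3.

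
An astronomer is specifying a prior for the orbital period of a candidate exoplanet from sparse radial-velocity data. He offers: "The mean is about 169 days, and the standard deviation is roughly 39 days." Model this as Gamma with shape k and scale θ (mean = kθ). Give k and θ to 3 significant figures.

k ≈ 18.8, θ ≈ 9

For Gamma(k, scale θ): mean = kθ, variance = kθ², so CV = 1/√k.
CV = SD/mean = 39/169 = 0.2308, hence k = 1/CV² = 18.8.
Then θ = mean/k = 169/18.8 = 9.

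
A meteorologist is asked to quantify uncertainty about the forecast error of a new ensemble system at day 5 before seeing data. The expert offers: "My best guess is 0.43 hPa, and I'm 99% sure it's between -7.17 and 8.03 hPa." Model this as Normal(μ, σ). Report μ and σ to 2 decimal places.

A symmetric 99% interval runs μ ± z·σ with z = 2.576.
Half-width = 7.6, so σ = 7.6/2.576 = 2.95.
μ is the stated best guess, 0.43.

μ = 0.43, σ = 2.95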